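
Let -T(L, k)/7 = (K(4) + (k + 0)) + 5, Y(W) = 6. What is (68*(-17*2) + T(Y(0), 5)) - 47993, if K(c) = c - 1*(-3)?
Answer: -50424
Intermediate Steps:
K(c) = 3 + c (K(c) = c + 3 = 3 + c)
T(L, k) = -84 - 7*k (T(L, k) = -7*(((3 + 4) + (k + 0)) + 5) = -7*((7 + k) + 5) = -7*(12 + k) = -84 - 7*k)
(68*(-17*2) + T(Y(0), 5)) - 47993 = (68*(-17*2) + (-84 - 7*5)) - 47993 = (68*(-34) + (-84 - 35)) - 47993 = (-2312 - 119) - 47993 = -2431 - 47993 = -50424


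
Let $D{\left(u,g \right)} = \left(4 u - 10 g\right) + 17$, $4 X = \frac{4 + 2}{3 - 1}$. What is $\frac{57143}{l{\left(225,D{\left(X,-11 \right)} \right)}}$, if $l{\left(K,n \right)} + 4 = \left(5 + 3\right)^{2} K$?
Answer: $\frac{57143}{14396} \approx 3.9694$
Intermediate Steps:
$X = \frac{3}{4}$ ($X = \frac{\left(4 + 2\right) \frac{1}{3 - 1}}{4} = \frac{6 \cdot \frac{1}{2}}{4} = \frac{1}{4} \cdot 3 = \frac{3}{4} \approx 0.75$)
$D{\left(u,g \right)} = 17 - 10 g + 4 u$ ($D{\left(u,g \right)} = \left(- 10 g + 4 u\right) + 17 = 17 - 10 g + 4 u$)
$l{\left(K,n \right)} = -4 + 64 K$ ($l{\left(K,n \right)} = -4 + \left(5 + 3\right)^{2} K = -4 + 8^{2} K = -4 + 64 K$)
$\frac{57143}{l{\left(225,D{\left(X,-11 \right)} \right)}} = \frac{57143}{-4 + 64 \cdot 225} = \frac{57143}{-4 + 14400} = \frac{57143}{14396}$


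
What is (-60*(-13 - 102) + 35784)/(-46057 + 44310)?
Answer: -42684/1747 ≈ -24.433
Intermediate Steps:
(-60*(-13 - 102) + 35784)/(-46057 + 44310) = (-60*(-115) + 35784)/(-1747) = (6900 + 35784)*(-1/1747) = 42684*(-1/1747) = -42684/1747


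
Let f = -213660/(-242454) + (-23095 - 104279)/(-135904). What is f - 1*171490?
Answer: -470884659089617/2745872368 ≈ -1.7149e+5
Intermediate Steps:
f = 4993298703/2745872368 (f = -213660*(-1/242454) - 127374*(-1/135904) = 35610/40409 + 63687/67952 = 4993298703/2745872368 ≈ 1.8185)
f - 1*171490 = 4993298703/2745872368 - 1*171490 = 4993298703/2745872368 - 171490 = -470884659089617/2745872368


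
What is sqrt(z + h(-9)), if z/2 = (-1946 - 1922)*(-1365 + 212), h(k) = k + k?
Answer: sqrt(8919590) ≈ 2986.6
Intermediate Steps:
h(k) = 2*k
z = 8919608 (z = 2*((-1946 - 1922)*(-1365 + 212)) = 2*(-3868*(-1153)) = 2*4459804 = 8919608)
sqrt(z + h(-9)) = sqrt(8919608 + 2*(-9)) = sqrt(8919608 - 18) = sqrt(8919590)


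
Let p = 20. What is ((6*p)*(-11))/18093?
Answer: -440/6031 ≈ -0.072956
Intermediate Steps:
((6*p)*(-11))/18093 = ((6*20)*(-11))/18093 = (120*(-11))*(1/18093) = -1320*1/18093 = -440/6031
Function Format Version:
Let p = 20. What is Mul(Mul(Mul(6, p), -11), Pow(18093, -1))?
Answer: Rational(-440, 6031) ≈ -0.072956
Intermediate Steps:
Mul(Mul(Mul(6, p), -11), Pow(18093, -1)) = Mul(Mul(Mul(6, 20), -11), Pow(18093, -1)) = Mul(Mul(120, -11), Rational(1, 18093)) = Mul(-1320, Rational(1, 18093)) = Rational(-440, 6031)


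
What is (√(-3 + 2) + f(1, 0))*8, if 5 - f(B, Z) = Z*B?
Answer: 40 + 8*I ≈ 40.0 + 8.0*I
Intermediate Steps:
f(B, Z) = 5 - B*Z (f(B, Z) = 5 - Z*B = 5 - B*Z)
(√(-3 + 2) + f(1, 0))*8 = (√(-3 + 2) + (5 - 1*1*0))*8 = (√(-1) + (5 + 0))*8 = (I + 5)*8 = (5 + I)*8 = 40 + 8*I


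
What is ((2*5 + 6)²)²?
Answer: 65536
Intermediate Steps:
((2*5 + 6)²)² = ((10 + 6)²)² = (16²)² = 256² = 65536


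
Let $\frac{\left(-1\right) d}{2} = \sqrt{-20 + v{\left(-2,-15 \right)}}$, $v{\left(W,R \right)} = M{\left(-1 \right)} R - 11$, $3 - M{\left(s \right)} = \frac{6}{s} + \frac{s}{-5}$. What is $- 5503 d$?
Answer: $11006 i \sqrt{163} \approx 1.4052 \cdot 10^{5} i$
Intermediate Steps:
$M{\left(s \right)} = 3 - \frac{6}{s} + \frac{s}{5}$ ($M{\left(s \right)} = 3 - \left(\frac{6}{s} + \frac{s}{-5}\right) = 3 - \left(\frac{6}{s} + s \left(- \frac{1}{5}\right)\right) = 3 - \left(\frac{6}{s} - \frac{s}{5}\right) = 3 + \left(- \frac{6}{s} + \frac{s}{5}\right) = 3 - \frac{6}{s} + \frac{s}{5}$)
$v{\left(W,R \right)} = -11 + \frac{44 R}{5}$ ($v{\left(W,R \right)} = \left(3 - \frac{6}{-1} + \frac{1}{5} \left(-1\right)\right) R - 11 = \left(3 - -6 - \frac{1}{5}\right) R - 11 = \left(3 + 6 - \frac{1}{5}\right) R - 11 = \frac{44 R}{5} - 11 = -11 + \frac{44 R}{5}$)
$d = - 2 i \sqrt{163}$ ($d = - 2 \sqrt{-20 + \left(-11 + \frac{44}{5} \left(-15\right)\right)} = - 2 \sqrt{-20 - 143} = - 2 \sqrt{-163} = - 2 i \sqrt{163} \approx - 25.534 i$)
$- 5503 d = - 5503 \left(- 2 i \sqrt{163}\right) = 11006 i \sqrt{163}$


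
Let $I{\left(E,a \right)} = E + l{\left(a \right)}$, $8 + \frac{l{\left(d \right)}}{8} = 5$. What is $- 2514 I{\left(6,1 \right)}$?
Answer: $45252$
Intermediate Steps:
$l{\left(d \right)} = -24$ ($l{\left(d \right)} = -64 + 8 \cdot 5 = -64 + 40 = -24$)
$I{\left(E,a \right)} = -24 + E$ ($I{\left(E,a \right)} = E - 24 = -24 + E$)
$- 2514 I{\left(6,1 \right)} = - 2514 \left(-24 + 6\right) = \left(-2514\right) \left(-18\right) = 45252$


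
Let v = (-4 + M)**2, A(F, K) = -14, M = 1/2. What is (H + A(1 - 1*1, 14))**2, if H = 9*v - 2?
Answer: 142129/16 ≈ 8883.1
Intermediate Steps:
M = 1/2 ≈ 0.50000
v = 49/4 (v = (-4 + 1/2)**2 = (-7/2)**2 = 49/4 ≈ 12.250)
H = 433/4 (H = 9*(49/4) - 2 = 441/4 - 2 = 433/4 ≈ 108.25)
(H + A(1 - 1*1, 14))**2 = (433/4 - 14)**2 = (377/4)**2 = 142129/16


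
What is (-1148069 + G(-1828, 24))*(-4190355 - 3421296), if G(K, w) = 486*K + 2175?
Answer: 15484396852602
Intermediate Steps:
G(K, w) = 2175 + 486*K
(-1148069 + G(-1828, 24))*(-4190355 - 3421296) = (-1148069 + (2175 + 486*(-1828)))*(-4190355 - 3421296) = (-1148069 + (2175 - 888408))*(-7611651) = (-1148069 - 886233)*(-7611651) = -2034302*(-7611651) = 15484396852602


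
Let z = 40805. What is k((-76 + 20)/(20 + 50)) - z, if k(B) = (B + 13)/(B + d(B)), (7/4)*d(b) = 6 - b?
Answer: -4406513/108 ≈ -40801.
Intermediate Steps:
d(b) = 24/7 - 4*b/7 (d(b) = 4*(6 - b)/7 = 24/7 - 4*b/7)
k(B) = (13 + B)/(24/7 + 3*B/7) (k(B) = (B + 13)/(B + (24/7 - 4*B/7)) = (13 + B)/(24/7 + 3*B/7))
k((-76 + 20)/(20 + 50)) - z = 7*(13 + (-76 + 20)/(20 + 50))/(3*(8 + (-76 + 20)/(20 + 50))) - 1*40805 = 7*(13 - 56/70)/(3*(8 - 56/70)) - 40805 = 7*(13 - 56*1/70)/(3*(8 - 56*1/70)) - 40805 = 7*(13 - ⅘)/(3*(8 - ⅘)) - 40805 = (7/3)*(61/5)/(36/5) - 40805 = (7/3)*(5/36)*(61/5) - 40805 = 427/108 - 40805 = -4406513/108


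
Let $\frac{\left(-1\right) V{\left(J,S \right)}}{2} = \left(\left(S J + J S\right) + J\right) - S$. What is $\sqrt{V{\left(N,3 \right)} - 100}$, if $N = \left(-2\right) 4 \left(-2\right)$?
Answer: $i \sqrt{318} \approx 17.833 i$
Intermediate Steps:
$N = 16$ ($N = \left(-8\right) \left(-2\right) = 16$)
$V{\left(J,S \right)} = - 2 J + 2 S - 4 J S$ ($V{\left(J,S \right)} = - 2 \left(\left(\left(S J + J S\right) + J\right) - S\right) = - 2 \left(\left(\left(J S + J S\right) + J\right) - S\right) = - 2 \left(\left(2 J S + J\right) - S\right) = - 2 \left(\left(J + 2 J S\right) - S\right) = - 2 \left(J - S + 2 J S\right) = - 2 J + 2 S - 4 J S$)
$\sqrt{V{\left(N,3 \right)} - 100} = \sqrt{\left(\left(-2\right) 16 + 2 \cdot 3 - 64 \cdot 3\right) - 100} = \sqrt{\left(-32 + 6 - 192\right) - 100} = \sqrt{-218 - 100} = \sqrt{-318} = i \sqrt{318}$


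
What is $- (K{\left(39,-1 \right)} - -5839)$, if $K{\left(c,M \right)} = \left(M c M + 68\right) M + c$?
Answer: $-5771$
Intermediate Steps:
$K{\left(c,M \right)} = c + M \left(68 + c M^{2}\right)$ ($K{\left(c,M \right)} = \left(c M^{2} + 68\right) M + c = \left(68 + c M^{2}\right) M + c = M \left(68 + c M^{2}\right) + c = c + M \left(68 + c M^{2}\right)$)
$- (K{\left(39,-1 \right)} - -5839) = - (\left(39 + 68 \left(-1\right) + 39 \left(-1\right)^{3}\right) - -5839) = - (\left(39 - 68 + 39 \left(-1\right)\right) + 5839) = - (\left(39 - 68 - 39\right) + 5839) = - (-68 + 5839) = \left(-1\right) 5771 = -5771$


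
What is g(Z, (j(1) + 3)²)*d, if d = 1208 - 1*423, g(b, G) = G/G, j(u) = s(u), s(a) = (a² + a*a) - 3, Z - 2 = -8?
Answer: 785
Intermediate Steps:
Z = -6 (Z = 2 - 8 = -6)
s(a) = -3 + 2*a² (s(a) = (a² + a²) - 3 = 2*a² - 3 = -3 + 2*a²)
j(u) = -3 + 2*u²
g(b, G) = 1
d = 785 (d = 1208 - 423 = 785)
g(Z, (j(1) + 3)²)*d = 1*785 = 785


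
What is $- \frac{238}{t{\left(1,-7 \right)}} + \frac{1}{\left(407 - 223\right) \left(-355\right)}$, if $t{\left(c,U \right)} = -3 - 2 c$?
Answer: $\frac{3109231}{65320} \approx 47.6$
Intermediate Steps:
$- \frac{238}{t{\left(1,-7 \right)}} + \frac{1}{\left(407 - 223\right) \left(-355\right)} = - \frac{238}{-3 - 2} + \frac{1}{\left(407 - 223\right) \left(-355\right)} = - \frac{238}{-3 - 2} + \frac{1}{184} \left(- \frac{1}{355}\right) = - \frac{238}{-5} + \frac{1}{184} \left(- \frac{1}{355}\right) = \left(-238\right) \left(- \frac{1}{5}\right) - \frac{1}{65320} = \frac{238}{5} - \frac{1}{65320} = \frac{3109231}{65320}$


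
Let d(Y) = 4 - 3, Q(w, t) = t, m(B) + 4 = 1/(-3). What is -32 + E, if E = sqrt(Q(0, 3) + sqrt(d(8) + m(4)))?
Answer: -32 + sqrt(27 + 3*I*sqrt(30))/3 ≈ -30.196 + 0.50591*I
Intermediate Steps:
m(B) = -13/3 (m(B) = -4 + 1/(-3) = -4 - 1/3 = -13/3)
d(Y) = 1
E = sqrt(3 + I*sqrt(30)/3) (E = sqrt(3 + sqrt(1 - 13/3)) = sqrt(3 + sqrt(-10/3)) = sqrt(3 + I*sqrt(30)/3) ≈ 1.8044 + 0.50591*I)
-32 + E = -32 + sqrt(27 + 3*I*sqrt(30))/3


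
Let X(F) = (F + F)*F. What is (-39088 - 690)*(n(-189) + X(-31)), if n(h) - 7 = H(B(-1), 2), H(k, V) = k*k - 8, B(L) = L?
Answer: -76453316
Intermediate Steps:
X(F) = 2*F**2 (X(F) = (2*F)*F = 2*F**2)
H(k, V) = -8 + k**2 (H(k, V) = k**2 - 8 = -8 + k**2)
n(h) = 0 (n(h) = 7 + (-8 + (-1)**2) = 7 + (-8 + 1) = 7 - 7 = 0)
(-39088 - 690)*(n(-189) + X(-31)) = (-39088 - 690)*(0 + 2*(-31)**2) = -39778*(0 + 2*961) = -39778*(0 + 1922) = -39778*1922 = -76453316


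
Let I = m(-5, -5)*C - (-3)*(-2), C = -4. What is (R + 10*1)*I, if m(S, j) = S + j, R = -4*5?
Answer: -340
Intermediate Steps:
R = -20
I = 34 (I = (-5 - 5)*(-4) - (-3)*(-2) = -10*(-4) - 3*2 = 40 - 6 = 34)
(R + 10*1)*I = (-20 + 10*1)*34 = (-20 + 10)*34 = -10*34 = -340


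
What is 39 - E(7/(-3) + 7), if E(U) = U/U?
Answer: 38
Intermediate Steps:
E(U) = 1
39 - E(7/(-3) + 7) = 39 - 1*1 = 39 - 1 = 38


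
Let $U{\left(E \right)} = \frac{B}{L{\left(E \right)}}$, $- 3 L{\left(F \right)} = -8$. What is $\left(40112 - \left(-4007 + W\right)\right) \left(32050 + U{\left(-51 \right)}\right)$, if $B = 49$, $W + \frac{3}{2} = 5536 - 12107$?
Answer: $\frac{26009504501}{16} \approx 1.6256 \cdot 10^{9}$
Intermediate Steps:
$L{\left(F \right)} = \frac{8}{3}$ ($L{\left(F \right)} = \left(- \frac{1}{3}\right) \left(-8\right) = \frac{8}{3}$)
$W = - \frac{13145}{2}$ ($W = - \frac{3}{2} + \left(5536 - 12107\right) = - \frac{3}{2} - 6571 = - \frac{13145}{2} \approx -6572.5$)
$U{\left(E \right)} = \frac{147}{8}$ ($U{\left(E \right)} = \frac{49}{\frac{8}{3}} = 49 \cdot \frac{3}{8} = \frac{147}{8}$)
$\left(40112 - \left(-4007 + W\right)\right) \left(32050 + U{\left(-51 \right)}\right) = \left(40112 + \left(4007 - - \frac{13145}{2}\right)\right) \left(32050 + \frac{147}{8}\right) = \left(40112 + \left(4007 + \frac{13145}{2}\right)\right) \frac{256547}{8} = \left(40112 + \frac{21159}{2}\right) \frac{256547}{8} = \frac{101383}{2} \cdot \frac{256547}{8} = \frac{26009504501}{16}$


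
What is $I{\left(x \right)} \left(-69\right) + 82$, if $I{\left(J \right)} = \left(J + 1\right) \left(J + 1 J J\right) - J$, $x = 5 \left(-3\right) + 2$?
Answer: $128353$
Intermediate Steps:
$x = -13$ ($x = -15 + 2 = -13$)
$I{\left(J \right)} = - J + \left(1 + J\right) \left(J + J^{2}\right)$ ($I{\left(J \right)} = \left(1 + J\right) \left(J + J J\right) - J = \left(1 + J\right) \left(J + J^{2}\right) - J = - J + \left(1 + J\right) \left(J + J^{2}\right)$)
$I{\left(x \right)} \left(-69\right) + 82 = \left(-13\right)^{2} \left(2 - 13\right) \left(-69\right) + 82 = 169 \left(-11\right) \left(-69\right) + 82 = \left(-1859\right) \left(-69\right) + 82 = 128271 + 82 = 128353$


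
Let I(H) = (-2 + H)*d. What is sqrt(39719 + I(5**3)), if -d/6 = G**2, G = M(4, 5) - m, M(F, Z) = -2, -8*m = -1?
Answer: sqrt(2328734)/8 ≈ 190.75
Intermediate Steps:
m = 1/8 (m = -1/8*(-1) = 1/8 ≈ 0.12500)
G = -17/8 (G = -2 - 1*1/8 = -2 - 1/8 = -17/8 ≈ -2.1250)
d = -867/32 (d = -6*(-17/8)**2 = -6*289/64 = -867/32 ≈ -27.094)
I(H) = 867/16 - 867*H/32 (I(H) = (-2 + H)*(-867/32) = 867/16 - 867*H/32)
sqrt(39719 + I(5**3)) = sqrt(39719 + (867/16 - 867/32*5**3)) = sqrt(39719 + (867/16 - 867/32*125)) = sqrt(39719 + (867/16 - 108375/32)) = sqrt(39719 - 106641/32) = sqrt(1164367/32) = sqrt(2328734)/8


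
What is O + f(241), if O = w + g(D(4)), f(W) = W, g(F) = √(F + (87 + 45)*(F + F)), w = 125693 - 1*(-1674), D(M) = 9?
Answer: 127608 + 3*√265 ≈ 1.2766e+5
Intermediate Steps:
w = 127367 (w = 125693 + 1674 = 127367)
g(F) = √265*√F (g(F) = √(F + 132*(2*F)) = √(F + 264*F) = √(265*F) = √265*√F)
O = 127367 + 3*√265 (O = 127367 + √265*√9 = 127367 + √265*3 = 127367 + 3*√265 ≈ 1.2742e+5)
O + f(241) = (127367 + 3*√265) + 241 = 127608 + 3*√265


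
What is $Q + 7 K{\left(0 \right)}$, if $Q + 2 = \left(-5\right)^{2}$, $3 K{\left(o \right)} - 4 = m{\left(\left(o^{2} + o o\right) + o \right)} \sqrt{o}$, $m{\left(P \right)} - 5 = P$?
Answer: $\frac{97}{3} \approx 32.333$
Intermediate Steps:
$m{\left(P \right)} = 5 + P$
$K{\left(o \right)} = \frac{4}{3} + \frac{\sqrt{o} \left(5 + o + 2 o^{2}\right)}{3}$ ($K{\left(o \right)} = \frac{4}{3} + \frac{\left(5 + \left(\left(o^{2} + o o\right) + o\right)\right) \sqrt{o}}{3} = \frac{4}{3} + \frac{\left(5 + \left(\left(o^{2} + o^{2}\right) + o\right)\right) \sqrt{o}}{3} = \frac{4}{3} + \frac{\left(5 + \left(2 o^{2} + o\right)\right) \sqrt{o}}{3} = \frac{4}{3} + \frac{\left(5 + \left(o + 2 o^{2}\right)\right) \sqrt{o}}{3} = \frac{4}{3} + \frac{\left(5 + o + 2 o^{2}\right) \sqrt{o}}{3} = \frac{4}{3} + \frac{\sqrt{o} \left(5 + o + 2 o^{2}\right)}{3}$)
$Q = 23$ ($Q = -2 + \left(-5\right)^{2} = -2 + 25 = 23$)
$Q + 7 K{\left(0 \right)} = 23 + 7 \left(\frac{4}{3} + \frac{\sqrt{0} \left(5 + 0 \left(1 + 2 \cdot 0\right)\right)}{3}\right) = 23 + 7 \left(\frac{4}{3} + \frac{1}{3} \cdot 0 \left(5 + 0 \left(1 + 0\right)\right)\right) = 23 + 7 \left(\frac{4}{3} + \frac{1}{3} \cdot 0 \left(5 + 0 \cdot 1\right)\right) = 23 + 7 \left(\frac{4}{3} + \frac{1}{3} \cdot 0 \left(5 + 0\right)\right) = 23 + 7 \left(\frac{4}{3} + \frac{1}{3} \cdot 0 \cdot 5\right) = 23 + 7 \left(\frac{4}{3} + 0\right) = 23 + 7 \cdot \frac{4}{3} = 23 + \frac{28}{3} = \frac{97}{3}$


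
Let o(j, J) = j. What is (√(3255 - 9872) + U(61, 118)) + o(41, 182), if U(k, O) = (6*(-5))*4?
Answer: -79 + I*√6617 ≈ -79.0 + 81.345*I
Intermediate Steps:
U(k, O) = -120 (U(k, O) = -30*4 = -120)
(√(3255 - 9872) + U(61, 118)) + o(41, 182) = (√(3255 - 9872) - 120) + 41 = (√(-6617) - 120) + 41 = (I*√6617 - 120) + 41 = (-120 + I*√6617) + 41 = -79 + I*√6617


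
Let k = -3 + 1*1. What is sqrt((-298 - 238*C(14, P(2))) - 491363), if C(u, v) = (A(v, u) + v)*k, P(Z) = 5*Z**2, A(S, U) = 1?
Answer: I*sqrt(481665) ≈ 694.02*I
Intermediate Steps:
k = -2 (k = -3 + 1 = -2)
C(u, v) = -2 - 2*v (C(u, v) = (1 + v)*(-2) = -2 - 2*v)
sqrt((-298 - 238*C(14, P(2))) - 491363) = sqrt((-298 - 238*(-2 - 10*2**2)) - 491363) = sqrt((-298 - 238*(-2 - 10*4)) - 491363) = sqrt((-298 - 238*(-2 - 2*20)) - 491363) = sqrt((-298 - 238*(-2 - 40)) - 491363) = sqrt((-298 - 238*(-42)) - 491363) = sqrt((-298 + 9996) - 491363) = sqrt(9698 - 491363) = sqrt(-481665) = I*sqrt(481665)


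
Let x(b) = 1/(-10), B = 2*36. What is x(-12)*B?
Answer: -36/5 ≈ -7.2000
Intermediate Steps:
B = 72
x(b) = -1/10
x(-12)*B = -1/10*72 = -36/5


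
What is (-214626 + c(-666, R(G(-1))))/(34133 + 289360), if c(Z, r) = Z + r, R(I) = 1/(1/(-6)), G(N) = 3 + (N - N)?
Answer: -71766/107831 ≈ -0.66554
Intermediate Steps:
G(N) = 3 (G(N) = 3 + 0 = 3)
R(I) = -6 (R(I) = 1/(-1/6) = -6)
(-214626 + c(-666, R(G(-1))))/(34133 + 289360) = (-214626 + (-666 - 6))/(34133 + 289360) = (-214626 - 672)/323493 = -215298*1/323493 = -71766/107831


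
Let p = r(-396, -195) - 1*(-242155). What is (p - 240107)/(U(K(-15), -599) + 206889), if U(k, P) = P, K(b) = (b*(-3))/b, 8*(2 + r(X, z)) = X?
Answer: 3993/412580 ≈ 0.0096781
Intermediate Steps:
r(X, z) = -2 + X/8
K(b) = -3 (K(b) = (-3*b)/b = -3)
p = 484207/2 (p = (-2 + (⅛)*(-396)) - 1*(-242155) = (-2 - 99/2) + 242155 = -103/2 + 242155 = 484207/2 ≈ 2.4210e+5)
(p - 240107)/(U(K(-15), -599) + 206889) = (484207/2 - 240107)/(-599 + 206889) = (3993/2)/206290 = (3993/2)*(1/206290) = 3993/412580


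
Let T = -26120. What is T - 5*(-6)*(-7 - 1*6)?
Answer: -26510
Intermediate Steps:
T - 5*(-6)*(-7 - 1*6) = -26120 - 5*(-6)*(-7 - 1*6) = -26120 - (-30)*(-7 - 6) = -26120 - (-30)*(-13) = -26120 - 1*390 = -26120 - 390 = -26510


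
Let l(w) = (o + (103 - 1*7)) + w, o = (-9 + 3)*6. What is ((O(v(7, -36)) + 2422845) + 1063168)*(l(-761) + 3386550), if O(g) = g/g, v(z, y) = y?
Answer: 11803117015886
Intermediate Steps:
O(g) = 1
o = -36 (o = -6*6 = -36)
l(w) = 60 + w (l(w) = (-36 + (103 - 1*7)) + w = (-36 + (103 - 7)) + w = (-36 + 96) + w = 60 + w)
((O(v(7, -36)) + 2422845) + 1063168)*(l(-761) + 3386550) = ((1 + 2422845) + 1063168)*((60 - 761) + 3386550) = (2422846 + 1063168)*(-701 + 3386550) = 3486014*3385849 = 11803117015886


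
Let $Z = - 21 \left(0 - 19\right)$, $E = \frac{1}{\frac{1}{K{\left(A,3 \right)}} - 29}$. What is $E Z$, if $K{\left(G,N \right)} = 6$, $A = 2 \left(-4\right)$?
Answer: $- \frac{2394}{173} \approx -13.838$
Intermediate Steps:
$A = -8$
$E = - \frac{6}{173}$ ($E = \frac{1}{\frac{1}{6} - 29} = \frac{1}{- \frac{173}{6}} = - \frac{6}{173} \approx -0.034682$)
$Z = 399$ ($Z = \left(-21\right) \left(-19\right) = 399$)
$E Z = \left(- \frac{6}{173}\right) 399 = - \frac{2394}{173}$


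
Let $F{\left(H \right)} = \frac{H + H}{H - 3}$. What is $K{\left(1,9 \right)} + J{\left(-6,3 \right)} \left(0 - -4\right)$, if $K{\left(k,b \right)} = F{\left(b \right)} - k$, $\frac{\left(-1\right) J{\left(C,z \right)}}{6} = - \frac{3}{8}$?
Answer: $11$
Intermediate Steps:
$F{\left(H \right)} = \frac{2 H}{-3 + H}$
$J{\left(C,z \right)} = \frac{9}{4}$ ($J{\left(C,z \right)} = - 6 \left(- \frac{3}{8}\right) = - 6 \left(\left(-3\right) \frac{1}{8}\right) = \left(-6\right) \left(- \frac{3}{8}\right) = \frac{9}{4}$)
$K{\left(k,b \right)} = - k + \frac{2 b}{-3 + b}$ ($K{\left(k,b \right)} = \frac{2 b}{-3 + b} - k = - k + \frac{2 b}{-3 + b}$)
$K{\left(1,9 \right)} + J{\left(-6,3 \right)} \left(0 - -4\right) = \frac{2 \cdot 9 - 1 \left(-3 + 9\right)}{-3 + 9} + \frac{9 \left(0 - -4\right)}{4} = \frac{18 - 1 \cdot 6}{6} + \frac{9 \left(0 + 4\right)}{4} = \frac{18 - 6}{6} + \frac{9}{4} \cdot 4 = \frac{1}{6} \cdot 12 + 9 = 2 + 9 = 11$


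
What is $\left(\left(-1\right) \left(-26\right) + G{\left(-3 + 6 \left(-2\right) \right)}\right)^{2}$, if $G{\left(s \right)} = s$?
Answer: $121$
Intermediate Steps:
$\left(\left(-1\right) \left(-26\right) + G{\left(-3 + 6 \left(-2\right) \right)}\right)^{2} = \left(\left(-1\right) \left(-26\right) + \left(-3 + 6 \left(-2\right)\right)\right)^{2} = \left(26 - 15\right)^{2} = 11^{2} = 121$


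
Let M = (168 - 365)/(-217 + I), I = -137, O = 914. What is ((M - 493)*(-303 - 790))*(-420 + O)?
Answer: 47062694575/177 ≈ 2.6589e+8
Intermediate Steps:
M = 197/354 (M = (168 - 365)/(-217 - 137) = -197/(-354) = -197*(-1/354) = 197/354 ≈ 0.55650)
((M - 493)*(-303 - 790))*(-420 + O) = ((197/354 - 493)*(-303 - 790))*(-420 + 914) = -174325/354*(-1093)*494 = (190537225/354)*494 = 47062694575/177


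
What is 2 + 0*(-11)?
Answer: 2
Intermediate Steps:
2 + 0*(-11) = 2 + 0 = 2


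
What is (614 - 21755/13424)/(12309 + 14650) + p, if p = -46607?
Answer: -16866953968331/361897616 ≈ -46607.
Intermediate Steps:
(614 - 21755/13424)/(12309 + 14650) + p = (614 - 21755/13424)/(12309 + 14650) - 46607 = (614 - 21755*1/13424)/26959 - 46607 = (614 - 21755/13424)*(1/26959) - 46607 = (8220581/13424)*(1/26959) - 46607 = 8220581/361897616 - 46607 = -16866953968331/361897616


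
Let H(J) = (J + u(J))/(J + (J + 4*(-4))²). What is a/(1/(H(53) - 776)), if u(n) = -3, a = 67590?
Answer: -4143349610/79 ≈ -5.2447e+7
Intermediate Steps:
H(J) = (-3 + J)/(J + (-16 + J)²) (H(J) = (J - 3)/(J + (J + 4*(-4))²) = (-3 + J)/(J + (J - 16)²) = (-3 + J)/(J + (-16 + J)²))
a/(1/(H(53) - 776)) = 67590/(1/((-3 + 53)/(53 + (-16 + 53)²) - 776)) = 67590/(1/(50/(53 + 37²) - 776)) = 67590/(1/(50/(53 + 1369) - 776)) = 67590/(1/(50/1422 - 776)) = 67590/(1/((1/1422)*50 - 776)) = 67590/(1/(25/711 - 776)) = 67590/(1/(-551711/711)) = 67590/(-711/551711) = 67590*(-551711/711) = -4143349610/79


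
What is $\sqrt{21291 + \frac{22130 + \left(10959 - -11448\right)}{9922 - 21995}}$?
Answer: $\frac{\sqrt{3102781596538}}{12073} \approx 145.9$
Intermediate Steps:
$\sqrt{21291 + \frac{22130 + \left(10959 - -11448\right)}{9922 - 21995}} = \sqrt{21291 + \frac{22130 + \left(10959 + 11448\right)}{-12073}} = \sqrt{21291 + \left(22130 + 22407\right) \left(- \frac{1}{12073}\right)} = \sqrt{21291 + 44537 \left(- \frac{1}{12073}\right)} = \sqrt{21291 - \frac{44537}{12073}} = \sqrt{\frac{257001706}{12073}} = \frac{\sqrt{3102781596538}}{12073}$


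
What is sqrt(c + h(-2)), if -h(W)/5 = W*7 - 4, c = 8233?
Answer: sqrt(8323) ≈ 91.230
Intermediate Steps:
h(W) = 20 - 35*W (h(W) = -5*(W*7 - 4) = -5*(7*W - 4) = -5*(-4 + 7*W) = 20 - 35*W)
sqrt(c + h(-2)) = sqrt(8233 + (20 - 35*(-2))) = sqrt(8233 + (20 + 70)) = sqrt(8233 + 90) = sqrt(8323)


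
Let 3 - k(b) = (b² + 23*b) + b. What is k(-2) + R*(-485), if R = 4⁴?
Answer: -124113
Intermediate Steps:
k(b) = 3 - b² - 24*b (k(b) = 3 - ((b² + 23*b) + b) = 3 - (b² + 24*b) = 3 + (-b² - 24*b) = 3 - b² - 24*b)
R = 256
k(-2) + R*(-485) = (3 - 1*(-2)² - 24*(-2)) + 256*(-485) = (3 - 1*4 + 48) - 124160 = (3 - 4 + 48) - 124160 = 47 - 124160 = -124113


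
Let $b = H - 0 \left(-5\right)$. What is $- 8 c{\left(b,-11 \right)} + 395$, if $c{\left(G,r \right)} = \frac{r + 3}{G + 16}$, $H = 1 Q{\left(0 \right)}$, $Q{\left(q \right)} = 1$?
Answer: $\frac{6779}{17} \approx 398.76$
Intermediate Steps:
$H = 1$ ($H = 1 \cdot 1 = 1$)
$b = 1$ ($b = 1 - 0 \left(-5\right) = 1 - 0 = 1 + 0 = 1$)
$c{\left(G,r \right)} = \frac{3 + r}{16 + G}$
$- 8 c{\left(b,-11 \right)} + 395 = - 8 \frac{3 - 11}{16 + 1} + 395 = - 8 \cdot \frac{1}{17} \left(-8\right) + 395 = \left(-8\right) \left(- \frac{8}{17}\right) + 395 = \frac{64}{17} + 395 = \frac{6779}{17}$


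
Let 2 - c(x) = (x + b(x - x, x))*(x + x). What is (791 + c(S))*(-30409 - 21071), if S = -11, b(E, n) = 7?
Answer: -36293400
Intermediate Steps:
c(x) = 2 - 2*x*(7 + x) (c(x) = 2 - (x + 7)*(x + x) = 2 - (7 + x)*2*x = 2 - 2*x*(7 + x))
(791 + c(S))*(-30409 - 21071) = (791 + (2 - 14*(-11) - 2*(-11)**2))*(-30409 - 21071) = (791 + (2 + 154 - 2*121))*(-51480) = (791 + (2 + 154 - 242))*(-51480) = (791 - 86)*(-51480) = 705*(-51480) = -36293400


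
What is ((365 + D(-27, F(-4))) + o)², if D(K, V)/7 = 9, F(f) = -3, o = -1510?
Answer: 1170724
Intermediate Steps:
D(K, V) = 63 (D(K, V) = 7*9 = 63)
((365 + D(-27, F(-4))) + o)² = ((365 + 63) - 1510)² = (428 - 1510)² = (-1082)² = 1170724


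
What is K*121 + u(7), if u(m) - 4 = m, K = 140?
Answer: 16951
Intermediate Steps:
u(m) = 4 + m
K*121 + u(7) = 140*121 + (4 + 7) = 16940 + 11 = 16951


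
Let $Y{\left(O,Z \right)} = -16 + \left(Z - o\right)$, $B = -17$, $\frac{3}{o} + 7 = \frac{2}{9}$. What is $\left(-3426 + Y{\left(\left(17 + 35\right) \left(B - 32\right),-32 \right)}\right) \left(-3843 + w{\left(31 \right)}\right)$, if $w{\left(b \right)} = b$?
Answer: $\frac{807713244}{61} \approx 1.3241 \cdot 10^{7}$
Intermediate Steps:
$o = - \frac{27}{61}$ ($o = \frac{3}{-7 + \frac{2}{9}} = \frac{3}{- \frac{61}{9}} = 3 \left(- \frac{9}{61}\right) = - \frac{27}{61} \approx -0.44262$)
$Y{\left(O,Z \right)} = - \frac{949}{61} + Z$ ($Y{\left(O,Z \right)} = -16 + \left(Z - - \frac{27}{61}\right) = -16 + \left(Z + \frac{27}{61}\right) = -16 + \left(\frac{27}{61} + Z\right) = - \frac{949}{61} + Z$)
$\left(-3426 + Y{\left(\left(17 + 35\right) \left(B - 32\right),-32 \right)}\right) \left(-3843 + w{\left(31 \right)}\right) = \left(-3426 - \frac{2901}{61}\right) \left(-3843 + 31\right) = \left(-3426 - \frac{2901}{61}\right) \left(-3812\right) = \left(- \frac{211887}{61}\right) \left(-3812\right) = \frac{807713244}{61}$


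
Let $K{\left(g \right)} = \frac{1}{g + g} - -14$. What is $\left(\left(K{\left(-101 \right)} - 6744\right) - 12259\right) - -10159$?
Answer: $- \frac{1783661}{202} \approx -8830.0$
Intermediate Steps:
$K{\left(g \right)} = 14 + \frac{1}{2 g}$ ($K{\left(g \right)} = \frac{1}{2 g} + 14 = 14 + \frac{1}{2 g}$)
$\left(\left(K{\left(-101 \right)} - 6744\right) - 12259\right) - -10159 = \left(\left(\left(14 + \frac{1}{2 \left(-101\right)}\right) - 6744\right) - 12259\right) - -10159 = \left(\left(\left(14 + \frac{1}{2} \left(- \frac{1}{101}\right)\right) - 6744\right) - 12259\right) + 10159 = \left(\left(\left(14 - \frac{1}{202}\right) - 6744\right) - 12259\right) + 10159 = \left(\left(\frac{2827}{202} - 6744\right) - 12259\right) + 10159 = \left(- \frac{1359461}{202} - 12259\right) + 10159 = - \frac{3835779}{202} + 10159 = - \frac{1783661}{202}$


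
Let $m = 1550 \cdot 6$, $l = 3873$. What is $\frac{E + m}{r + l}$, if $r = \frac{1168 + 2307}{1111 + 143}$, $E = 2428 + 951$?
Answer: $\frac{15899466}{4860217} \approx 3.2713$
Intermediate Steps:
$m = 9300$
$E = 3379$
$r = \frac{3475}{1254} \approx 2.7711$
$\frac{E + m}{r + l} = \frac{3379 + 9300}{\frac{3475}{1254} + 3873} = \frac{12679}{\frac{4860217}{1254}} = 12679 \cdot \frac{1254}{4860217} = \frac{15899466}{4860217}$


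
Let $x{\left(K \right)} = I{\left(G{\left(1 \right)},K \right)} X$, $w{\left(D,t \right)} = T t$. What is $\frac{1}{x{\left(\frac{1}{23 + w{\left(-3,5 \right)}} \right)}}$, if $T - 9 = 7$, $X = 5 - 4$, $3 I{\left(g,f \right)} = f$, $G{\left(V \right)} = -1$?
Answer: $309$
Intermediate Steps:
$I{\left(g,f \right)} = \frac{f}{3}$
$X = 1$
$T = 16$ ($T = 9 + 7 = 16$)
$w{\left(D,t \right)} = 16 t$
$x{\left(K \right)} = \frac{K}{3}$ ($x{\left(K \right)} = \frac{K}{3} \cdot 1 = \frac{K}{3}$)
$\frac{1}{x{\left(\frac{1}{23 + w{\left(-3,5 \right)}} \right)}} = \frac{1}{\frac{1}{3} \frac{1}{23 + 16 \cdot 5}} = \frac{1}{\frac{1}{3} \frac{1}{23 + 80}} = \frac{1}{\frac{1}{3} \cdot \frac{1}{103}} = \frac{1}{\frac{1}{309}} = 309$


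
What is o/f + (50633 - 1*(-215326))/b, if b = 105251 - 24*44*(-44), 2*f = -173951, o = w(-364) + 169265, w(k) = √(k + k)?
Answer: -5096244941/26390975965 - 4*I*√182/173951 ≈ -0.19311 - 0.00031022*I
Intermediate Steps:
w(k) = √2*√k (w(k) = √(2*k) = √2*√k)
o = 169265 + 2*I*√182 (o = √2*√(-364) + 169265 = √2*(2*I*√91) + 169265 = 2*I*√182 + 169265 = 169265 + 2*I*√182 ≈ 1.6927e+5 + 26.981*I)
f = -173951/2 (f = (½)*(-173951) = -173951/2 ≈ -86976.)
b = 151715 (b = 105251 - 1056*(-44) = 105251 - 1*(-46464) = 105251 + 46464 = 151715)
o/f + (50633 - 1*(-215326))/b = (169265 + 2*I*√182)/(-173951/2) + (50633 - 1*(-215326))/151715 = (169265 + 2*I*√182)*(-2/173951) + (50633 + 215326)*(1/151715) = (-338530/173951 - 4*I*√182/173951) + 265959*(1/151715) = (-338530/173951 - 4*I*√182/173951) + 265959/151715 = -5096244941/26390975965 - 4*I*√182/173951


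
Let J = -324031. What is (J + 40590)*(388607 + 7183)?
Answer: -112183113390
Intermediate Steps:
(J + 40590)*(388607 + 7183) = (-324031 + 40590)*(388607 + 7183) = -283441*395790 = -112183113390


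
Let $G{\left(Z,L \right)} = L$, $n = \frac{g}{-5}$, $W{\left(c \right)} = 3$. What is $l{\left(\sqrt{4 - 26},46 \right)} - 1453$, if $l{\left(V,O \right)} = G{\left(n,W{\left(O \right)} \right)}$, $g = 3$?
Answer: $-1450$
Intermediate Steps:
$n = - \frac{3}{5}$ ($n = \frac{3}{-5} = 3 \left(- \frac{1}{5}\right) = - \frac{3}{5} \approx -0.6$)
$l{\left(V,O \right)} = 3$
$l{\left(\sqrt{4 - 26},46 \right)} - 1453 = 3 - 1453 = -1450$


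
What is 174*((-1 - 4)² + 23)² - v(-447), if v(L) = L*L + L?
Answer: 201534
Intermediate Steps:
v(L) = L + L² (v(L) = L² + L = L + L²)
174*((-1 - 4)² + 23)² - v(-447) = 174*((-1 - 4)² + 23)² - (-447)*(1 - 447) = 174*((-5)² + 23)² - (-447)*(-446) = 174*(25 + 23)² - 1*199362 = 174*48² - 199362 = 174*2304 - 199362 = 400896 - 199362 = 201534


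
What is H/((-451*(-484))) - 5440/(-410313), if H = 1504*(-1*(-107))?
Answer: 16804578856/22391190723 ≈ 0.75050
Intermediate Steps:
H = 160928 (H = 1504*107 = 160928)
H/((-451*(-484))) - 5440/(-410313) = 160928/((-451*(-484))) - 5440/(-410313) = 160928/218284 - 5440*(-1/410313) = 160928*(1/218284) + 5440/410313 = 40232/54571 + 5440/410313 = 16804578856/22391190723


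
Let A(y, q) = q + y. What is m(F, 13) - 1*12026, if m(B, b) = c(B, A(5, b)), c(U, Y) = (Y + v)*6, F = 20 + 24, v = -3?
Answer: -11936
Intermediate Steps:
F = 44
c(U, Y) = -18 + 6*Y (c(U, Y) = (Y - 3)*6 = (-3 + Y)*6 = -18 + 6*Y)
m(B, b) = 12 + 6*b (m(B, b) = -18 + 6*(b + 5) = -18 + 6*(5 + b) = -18 + (30 + 6*b) = 12 + 6*b)
m(F, 13) - 1*12026 = (12 + 6*13) - 1*12026 = (12 + 78) - 12026 = 90 - 12026 = -11936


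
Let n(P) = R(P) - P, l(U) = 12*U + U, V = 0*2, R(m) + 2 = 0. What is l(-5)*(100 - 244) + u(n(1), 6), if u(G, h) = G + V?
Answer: 9357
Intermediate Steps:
R(m) = -2 (R(m) = -2 + 0 = -2)
V = 0
l(U) = 13*U
n(P) = -2 - P
u(G, h) = G (u(G, h) = G + 0 = G)
l(-5)*(100 - 244) + u(n(1), 6) = (13*(-5))*(100 - 244) + (-2 - 1*1) = -65*(-144) + (-2 - 1) = 9360 - 3 = 9357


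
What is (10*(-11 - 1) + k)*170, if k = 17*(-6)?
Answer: -37740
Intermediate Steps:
k = -102
(10*(-11 - 1) + k)*170 = (10*(-11 - 1) - 102)*170 = (10*(-12) - 102)*170 = (-120 - 102)*170 = -222*170 = -37740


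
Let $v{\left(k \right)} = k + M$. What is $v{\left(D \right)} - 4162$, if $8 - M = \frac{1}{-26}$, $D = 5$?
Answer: $- \frac{107873}{26} \approx -4149.0$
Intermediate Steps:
$M = \frac{209}{26}$ ($M = 8 - \frac{1}{-26} = 8 - - \frac{1}{26} = 8 + \frac{1}{26} = \frac{209}{26} \approx 8.0385$)
$v{\left(k \right)} = \frac{209}{26} + k$ ($v{\left(k \right)} = k + \frac{209}{26} = \frac{209}{26} + k$)
$v{\left(D \right)} - 4162 = \left(\frac{209}{26} + 5\right) - 4162 = \frac{339}{26} - 4162 = - \frac{107873}{26}$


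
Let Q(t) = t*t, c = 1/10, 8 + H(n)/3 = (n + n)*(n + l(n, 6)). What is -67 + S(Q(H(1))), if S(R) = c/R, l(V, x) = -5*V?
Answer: -1543679/23040 ≈ -67.000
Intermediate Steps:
H(n) = -24 - 24*n² (H(n) = -24 + 3*((n + n)*(n - 5*n)) = -24 + 3*((2*n)*(-4*n)) = -24 + 3*(-8*n²) = -24 - 24*n²)
c = ⅒ ≈ 0.10000
Q(t) = t²
S(R) = 1/(10*R)
-67 + S(Q(H(1))) = -67 + 1/(10*((-24 - 24*1²)²)) = -67 + 1/(10*((-24 - 24*1)²)) = -67 + 1/(10*((-24 - 24)²)) = -67 + 1/(10*((-48)²)) = -67 + (⅒)/2304 = -67 + (⅒)*(1/2304) = -67 + 1/23040 = -1543679/23040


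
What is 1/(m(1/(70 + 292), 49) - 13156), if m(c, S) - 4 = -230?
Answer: -1/13382 ≈ -7.4727e-5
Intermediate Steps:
m(c, S) = -226 (m(c, S) = 4 - 230 = -226)
1/(m(1/(70 + 292), 49) - 13156) = 1/(-226 - 13156) = 1/(-13382) = -1/13382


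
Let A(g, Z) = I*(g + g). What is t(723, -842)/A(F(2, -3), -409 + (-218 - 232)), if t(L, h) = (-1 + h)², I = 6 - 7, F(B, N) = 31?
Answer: -710649/62 ≈ -11462.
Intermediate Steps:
I = -1
A(g, Z) = -2*g (A(g, Z) = -(g + g) = -2*g)
t(723, -842)/A(F(2, -3), -409 + (-218 - 232)) = (-1 - 842)²/((-2*31)) = (-843)²/(-62) = 710649*(-1/62) = -710649/62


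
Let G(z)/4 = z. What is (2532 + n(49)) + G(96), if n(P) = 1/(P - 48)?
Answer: 2917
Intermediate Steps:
n(P) = 1/(-48 + P)
G(z) = 4*z
(2532 + n(49)) + G(96) = (2532 + 1/(-48 + 49)) + 4*96 = (2532 + 1/1) + 384 = (2532 + 1) + 384 = 2533 + 384 = 2917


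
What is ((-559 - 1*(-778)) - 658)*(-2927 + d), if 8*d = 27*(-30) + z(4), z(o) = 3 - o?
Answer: 10635653/8 ≈ 1.3295e+6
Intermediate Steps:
d = -811/8 (d = (27*(-30) + (3 - 1*4))/8 = (-810 + (3 - 4))/8 = (-810 - 1)/8 = (1/8)*(-811) = -811/8 ≈ -101.38)
((-559 - 1*(-778)) - 658)*(-2927 + d) = ((-559 - 1*(-778)) - 658)*(-2927 - 811/8) = ((-559 + 778) - 658)*(-24227/8) = (219 - 658)*(-24227/8) = -439*(-24227/8) = 10635653/8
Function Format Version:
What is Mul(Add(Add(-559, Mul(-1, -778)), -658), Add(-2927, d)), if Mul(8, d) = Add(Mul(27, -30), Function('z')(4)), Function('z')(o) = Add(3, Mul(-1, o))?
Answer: Rational(10635653, 8) ≈ 1.3295e+6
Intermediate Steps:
d = Rational(-811, 8) (d = Mul(Rational(1, 8), Add(Mul(27, -30), Add(3, Mul(-1, 4)))) = Mul(Rational(1, 8), Add(-810, Add(3, -4))) = Mul(Rational(1, 8), Add(-810, -1)) = Mul(Rational(1, 8), -811) = Rational(-811, 8) ≈ -101.38)
Mul(Add(Add(-559, Mul(-1, -778)), -658), Add(-2927, d)) = Mul(Add(Add(-559, Mul(-1, -778)), -658), Add(-2927, Rational(-811, 8))) = Mul(Add(Add(-559, 778), -658), Rational(-24227, 8)) = Mul(Add(219, -658), Rational(-24227, 8)) = Mul(-439, Rational(-24227, 8)) = Rational(10635653, 8)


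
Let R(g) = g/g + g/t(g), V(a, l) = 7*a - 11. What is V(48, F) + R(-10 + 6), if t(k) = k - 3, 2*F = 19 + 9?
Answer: 2286/7 ≈ 326.57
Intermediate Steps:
F = 14 (F = (19 + 9)/2 = (1/2)*28 = 14)
t(k) = -3 + k
V(a, l) = -11 + 7*a
R(g) = 1 + g/(-3 + g) (R(g) = g/g + g/(-3 + g) = 1 + g/(-3 + g))
V(48, F) + R(-10 + 6) = (-11 + 7*48) + (-3 + 2*(-10 + 6))/(-3 + (-10 + 6)) = (-11 + 336) + (-3 + 2*(-4))/(-3 - 4) = 325 + (-3 - 8)/(-7) = 325 - 1/7*(-11) = 325 + 11/7 = 2286/7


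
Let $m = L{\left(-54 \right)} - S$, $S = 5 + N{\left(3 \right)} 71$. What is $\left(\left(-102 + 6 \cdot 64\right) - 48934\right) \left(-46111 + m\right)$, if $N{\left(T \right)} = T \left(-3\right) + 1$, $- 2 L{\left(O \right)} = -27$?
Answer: $2215344494$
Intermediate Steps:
$L{\left(O \right)} = \frac{27}{2}$ ($L{\left(O \right)} = \left(- \frac{1}{2}\right) \left(-27\right) = \frac{27}{2}$)
$N{\left(T \right)} = 1 - 3 T$ ($N{\left(T \right)} = - 3 T + 1 = 1 - 3 T$)
$S = -563$ ($S = 5 + \left(1 - 9\right) 71 = 5 - 568 = -563$)
$m = \frac{1153}{2}$ ($m = \frac{27}{2} - -563 = \frac{27}{2} + 563 = \frac{1153}{2} \approx 576.5$)
$\left(\left(-102 + 6 \cdot 64\right) - 48934\right) \left(-46111 + m\right) = \left(\left(-102 + 6 \cdot 64\right) - 48934\right) \left(-46111 + \frac{1153}{2}\right) = \left(\left(-102 + 384\right) - 48934\right) \left(- \frac{91069}{2}\right) = \left(282 - 48934\right) \left(- \frac{91069}{2}\right) = \left(-48652\right) \left(- \frac{91069}{2}\right) = 2215344494$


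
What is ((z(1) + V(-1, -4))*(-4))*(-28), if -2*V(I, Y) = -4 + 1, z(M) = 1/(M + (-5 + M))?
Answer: 392/3 ≈ 130.67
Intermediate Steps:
z(M) = 1/(-5 + 2*M)
V(I, Y) = 3/2 (V(I, Y) = -(-4 + 1)/2 = -½*(-3) = 3/2)
((z(1) + V(-1, -4))*(-4))*(-28) = ((1/(-5 + 2*1) + 3/2)*(-4))*(-28) = ((1/(-5 + 2) + 3/2)*(-4))*(-28) = ((1/(-3) + 3/2)*(-4))*(-28) = ((-⅓ + 3/2)*(-4))*(-28) = ((7/6)*(-4))*(-28) = -14/3*(-28) = 392/3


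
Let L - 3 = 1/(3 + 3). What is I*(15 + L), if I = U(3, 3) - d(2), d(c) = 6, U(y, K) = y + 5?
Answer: 109/3 ≈ 36.333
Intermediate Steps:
U(y, K) = 5 + y
I = 2 (I = (5 + 3) - 1*6 = 8 - 6 = 2)
L = 19/6 (L = 3 + 1/(3 + 3) = 3 + 1/6 = 19/6 ≈ 3.1667)
I*(15 + L) = 2*(15 + 19/6) = 2*(109/6) = 109/3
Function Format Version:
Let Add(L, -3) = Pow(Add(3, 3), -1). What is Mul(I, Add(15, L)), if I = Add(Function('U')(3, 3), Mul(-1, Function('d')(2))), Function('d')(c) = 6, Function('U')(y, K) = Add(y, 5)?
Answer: Rational(109, 3) ≈ 36.333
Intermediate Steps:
Function('U')(y, K) = Add(5, y)
I = 2 (I = Add(Add(5, 3), Mul(-1, 6)) = Add(8, -6) = 2)
L = Rational(19, 6) (L = Add(3, Pow(Add(3, 3), -1)) = Add(3, Pow(6, -1)) = Add(3, Rational(1, 6)) = Rational(19, 6) ≈ 3.1667)
Mul(I, Add(15, L)) = Mul(2, Add(15, Rational(19, 6))) = Mul(2, Rational(109, 6)) = Rational(109, 3)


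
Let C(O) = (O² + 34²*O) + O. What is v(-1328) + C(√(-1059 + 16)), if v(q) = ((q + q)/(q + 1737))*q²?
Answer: -4684505691/409 + 1157*I*√1043 ≈ -1.1454e+7 + 37366.0*I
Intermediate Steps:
C(O) = O² + 1157*O (C(O) = (O² + 1156*O) + O = O² + 1157*O)
v(q) = 2*q³/(1737 + q) (v(q) = ((2*q)/(1737 + q))*q² = (2*q/(1737 + q))*q² = 2*q³/(1737 + q))
v(-1328) + C(√(-1059 + 16)) = 2*(-1328)³/(1737 - 1328) + √(-1059 + 16)*(1157 + √(-1059 + 16)) = 2*(-2342039552)/409 + √(-1043)*(1157 + √(-1043)) = 2*(-2342039552)*(1/409) + (I*√1043)*(1157 + I*√1043) = -4684079104/409 + I*√1043*(1157 + I*√1043)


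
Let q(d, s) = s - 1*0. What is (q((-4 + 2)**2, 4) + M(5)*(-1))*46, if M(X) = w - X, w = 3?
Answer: 276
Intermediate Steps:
q(d, s) = s (q(d, s) = s + 0 = s)
M(X) = 3 - X
(q((-4 + 2)**2, 4) + M(5)*(-1))*46 = (4 + (3 - 1*5)*(-1))*46 = (4 + (3 - 5)*(-1))*46 = (4 - 2*(-1))*46 = (4 + 2)*46 = 6*46 = 276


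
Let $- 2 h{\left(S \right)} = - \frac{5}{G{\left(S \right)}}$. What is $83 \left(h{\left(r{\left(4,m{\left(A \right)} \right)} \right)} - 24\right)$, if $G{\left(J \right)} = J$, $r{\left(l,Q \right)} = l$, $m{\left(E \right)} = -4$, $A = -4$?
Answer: $- \frac{15521}{8} \approx -1940.1$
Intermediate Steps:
$h{\left(S \right)} = \frac{5}{2 S}$ ($h{\left(S \right)} = - \frac{\left(-5\right) \frac{1}{S}}{2} = \frac{5}{2 S}$)
$83 \left(h{\left(r{\left(4,m{\left(A \right)} \right)} \right)} - 24\right) = 83 \left(\frac{5}{2 \cdot 4} - 24\right) = 83 \left(\frac{5}{2} \cdot \frac{1}{4} - 24\right) = 83 \left(\frac{5}{8} - 24\right) = 83 \left(- \frac{187}{8}\right) = - \frac{15521}{8}$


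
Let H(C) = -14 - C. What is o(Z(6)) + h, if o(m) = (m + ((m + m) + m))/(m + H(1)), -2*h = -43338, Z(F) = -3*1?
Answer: 65009/3 ≈ 21670.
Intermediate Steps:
Z(F) = -3
h = 21669 (h = -½*(-43338) = 21669)
o(m) = 4*m/(-15 + m) (o(m) = (m + ((m + m) + m))/(m + (-14 - 1*1)) = (m + (2*m + m))/(m + (-14 - 1)) = (m + 3*m)/(m - 15) = (4*m)/(-15 + m) = 4*m/(-15 + m))
o(Z(6)) + h = 4*(-3)/(-15 - 3) + 21669 = 4*(-3)/(-18) + 21669 = 4*(-3)*(-1/18) + 21669 = ⅔ + 21669 = 65009/3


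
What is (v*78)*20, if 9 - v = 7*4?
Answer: -29640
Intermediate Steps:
v = -19 (v = 9 - 7*4 = 9 - 1*28 = 9 - 28 = -19)
(v*78)*20 = -19*78*20 = -1482*20 = -29640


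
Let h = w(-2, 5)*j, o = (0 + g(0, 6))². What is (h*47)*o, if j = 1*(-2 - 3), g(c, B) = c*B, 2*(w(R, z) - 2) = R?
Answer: 0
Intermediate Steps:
w(R, z) = 2 + R/2
g(c, B) = B*c
o = 0 (o = (0 + 6*0)² = (0 + 0)² = 0² = 0)
j = -5 (j = 1*(-5) = -5)
h = -5 (h = (2 + (½)*(-2))*(-5) = (2 - 1)*(-5) = 1*(-5) = -5)
(h*47)*o = -5*47*0 = -235*0 = 0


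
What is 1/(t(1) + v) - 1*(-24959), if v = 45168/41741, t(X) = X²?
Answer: 2169203472/86909 ≈ 24959.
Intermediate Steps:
v = 45168/41741 (v = 45168*(1/41741) = 45168/41741 ≈ 1.0821)
1/(t(1) + v) - 1*(-24959) = 1/(1² + 45168/41741) - 1*(-24959) = 1/(1 + 45168/41741) + 24959 = 1/(86909/41741) + 24959 = 41741/86909 + 24959 = 2169203472/86909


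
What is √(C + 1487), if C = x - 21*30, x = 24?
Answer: √881 ≈ 29.682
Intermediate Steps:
C = -606 (C = 24 - 21*30 = 24 - 630 = -606)
√(C + 1487) = √(-606 + 1487) = √881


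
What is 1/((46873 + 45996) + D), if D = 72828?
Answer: 1/165697 ≈ 6.0351e-6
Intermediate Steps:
1/((46873 + 45996) + D) = 1/((46873 + 45996) + 72828) = 1/(92869 + 72828) = 1/165697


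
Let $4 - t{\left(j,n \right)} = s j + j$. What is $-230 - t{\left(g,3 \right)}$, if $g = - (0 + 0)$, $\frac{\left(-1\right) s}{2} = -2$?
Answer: $-234$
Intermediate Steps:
$s = 4$ ($s = \left(-2\right) \left(-2\right) = 4$)
$g = 0$ ($g = \left(-1\right) 0 = 0$)
$t{\left(j,n \right)} = 4 - 5 j$ ($t{\left(j,n \right)} = 4 - \left(4 j + j\right) = 4 - 5 j$)
$-230 - t{\left(g,3 \right)} = -230 - \left(4 - 0\right) = -230 - \left(4 + 0\right) = -230 - 4 = -234$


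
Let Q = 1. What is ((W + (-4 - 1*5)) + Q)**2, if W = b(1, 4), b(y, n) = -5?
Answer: 169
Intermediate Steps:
W = -5
((W + (-4 - 1*5)) + Q)**2 = ((-5 + (-4 - 1*5)) + 1)**2 = ((-5 + (-4 - 5)) + 1)**2 = ((-5 - 9) + 1)**2 = (-14 + 1)**2 = (-13)**2 = 169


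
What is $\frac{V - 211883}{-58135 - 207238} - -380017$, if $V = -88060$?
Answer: $\frac{100846551284}{265373} \approx 3.8002 \cdot 10^{5}$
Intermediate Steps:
$\frac{V - 211883}{-58135 - 207238} - -380017 = \frac{-88060 - 211883}{-58135 - 207238} - -380017 = - \frac{299943}{-265373} + 380017 = \left(-299943\right) \left(- \frac{1}{265373}\right) + 380017 = \frac{299943}{265373} + 380017 = \frac{100846551284}{265373}$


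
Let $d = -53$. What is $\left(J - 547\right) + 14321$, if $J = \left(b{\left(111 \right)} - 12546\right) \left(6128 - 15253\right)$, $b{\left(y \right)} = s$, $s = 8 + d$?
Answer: $114906649$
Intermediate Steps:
$s = -45$ ($s = 8 - 53 = -45$)
$b{\left(y \right)} = -45$
$J = 114892875$ ($J = \left(-45 - 12546\right) \left(6128 - 15253\right) = \left(-12591\right) \left(-9125\right) = 114892875$)
$\left(J - 547\right) + 14321 = \left(114892875 - 547\right) + 14321 = 114892328 + 14321 = 114906649$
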